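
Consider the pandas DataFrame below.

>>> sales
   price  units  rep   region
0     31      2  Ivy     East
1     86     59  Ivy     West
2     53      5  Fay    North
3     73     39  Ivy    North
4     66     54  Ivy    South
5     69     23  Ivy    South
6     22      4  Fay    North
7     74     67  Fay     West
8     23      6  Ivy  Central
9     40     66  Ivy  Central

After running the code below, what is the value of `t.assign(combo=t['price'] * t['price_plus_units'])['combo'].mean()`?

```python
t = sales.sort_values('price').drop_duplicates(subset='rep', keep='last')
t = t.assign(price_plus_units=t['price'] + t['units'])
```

sort by price:
   price  units  rep   region
6     22      4  Fay    North
8     23      6  Ivy  Central
0     31      2  Ivy     East
9     40     66  Ivy  Central
2     53      5  Fay    North
4     66     54  Ivy    South
5     69     23  Ivy    South
3     73     39  Ivy    North
7     74     67  Fay     West
1     86     59  Ivy     West
drop duplicate rep (keep=last):
   price  units  rep region
7     74     67  Fay   West
1     86     59  Ivy   West
add column price_plus_units = t['price'] + t['units']:
   price  units  rep region  price_plus_units
7     74     67  Fay   West               141
1     86     59  Ivy   West               145
add column combo = t['price'] * t['price_plus_units']:
   price  units  rep region  price_plus_units  combo
7     74     67  Fay   West               141  10434
1     86     59  Ivy   West               145  12470
Reading off the mean of column 'combo', we get 11452.0.

11452.0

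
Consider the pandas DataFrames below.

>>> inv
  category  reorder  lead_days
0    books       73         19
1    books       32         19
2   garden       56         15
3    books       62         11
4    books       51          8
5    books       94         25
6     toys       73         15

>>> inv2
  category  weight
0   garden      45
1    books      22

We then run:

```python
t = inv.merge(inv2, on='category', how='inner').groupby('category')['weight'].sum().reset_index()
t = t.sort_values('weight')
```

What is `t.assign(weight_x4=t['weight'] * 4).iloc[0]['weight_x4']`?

180

merge on 'category' (how='inner') → 6 rows:
  category  reorder  lead_days  weight
0    books       73         19      22
1    books       32         19      22
2   garden       56         15      45
3    books       62         11      22
4    books       51          8      22
5    books       94         25      22
group by category, sum of weight:
category
books     110
garden     45
Name: weight, dtype: int64
reset_index():
  category  weight
0    books     110
1   garden      45
sort by weight:
  category  weight
1   garden      45
0    books     110
add column weight_x4 = t['weight'] * 4:
  category  weight  weight_x4
1   garden      45        180
0    books     110        440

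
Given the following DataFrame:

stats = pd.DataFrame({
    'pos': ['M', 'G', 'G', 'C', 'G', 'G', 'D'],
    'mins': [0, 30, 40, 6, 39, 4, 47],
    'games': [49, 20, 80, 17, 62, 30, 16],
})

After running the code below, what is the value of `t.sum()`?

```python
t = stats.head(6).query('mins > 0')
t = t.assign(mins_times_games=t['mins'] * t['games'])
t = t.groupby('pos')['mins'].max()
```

46

take first 6 rows:
  pos  mins  games
0   M     0     49
1   G    30     20
2   G    40     80
3   C     6     17
4   G    39     62
5   G     4     30
filter rows where mins > 0:
  pos  mins  games
1   G    30     20
2   G    40     80
3   C     6     17
4   G    39     62
5   G     4     30
add column mins_times_games = t['mins'] * t['games']:
  pos  mins  games  mins_times_games
1   G    30     20               600
2   G    40     80              3200
3   C     6     17               102
4   G    39     62              2418
5   G     4     30               120
group by pos, max of mins:
pos
C     6
G    40
Name: mins, dtype: int64
The sum of the resulting series is 46.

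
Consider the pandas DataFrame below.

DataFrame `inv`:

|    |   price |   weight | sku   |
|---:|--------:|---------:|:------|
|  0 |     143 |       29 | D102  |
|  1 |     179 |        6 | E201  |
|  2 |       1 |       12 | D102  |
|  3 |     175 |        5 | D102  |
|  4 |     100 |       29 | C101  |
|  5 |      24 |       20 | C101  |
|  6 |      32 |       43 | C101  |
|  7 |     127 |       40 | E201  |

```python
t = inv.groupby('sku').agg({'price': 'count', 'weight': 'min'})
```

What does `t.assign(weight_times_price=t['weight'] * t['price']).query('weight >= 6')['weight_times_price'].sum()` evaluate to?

72

group by sku: count(price), min(weight):
      price  weight
sku                
C101      3      20
D102      3       5
E201      2       6
add column weight_times_price = t['weight'] * t['price']:
      price  weight  weight_times_price
sku                                    
C101      3      20                  60
D102      3       5                  15
E201      2       6                  12
filter rows where weight >= 6:
      price  weight  weight_times_price
sku                                    
C101      3      20                  60
E201      2       6                  12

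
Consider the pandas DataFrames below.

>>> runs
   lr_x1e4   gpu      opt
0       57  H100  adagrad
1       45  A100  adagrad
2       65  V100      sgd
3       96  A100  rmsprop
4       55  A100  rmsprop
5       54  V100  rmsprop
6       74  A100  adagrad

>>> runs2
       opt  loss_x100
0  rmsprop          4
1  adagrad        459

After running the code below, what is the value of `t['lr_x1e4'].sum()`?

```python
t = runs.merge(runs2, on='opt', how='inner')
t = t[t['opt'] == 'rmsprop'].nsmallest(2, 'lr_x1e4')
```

109

merge on 'opt' (how='inner') → 6 rows:
   lr_x1e4   gpu      opt  loss_x100
0       57  H100  adagrad        459
1       45  A100  adagrad        459
2       96  A100  rmsprop          4
3       55  A100  rmsprop          4
4       54  V100  rmsprop          4
5       74  A100  adagrad        459
filter rows where opt == 'rmsprop':
   lr_x1e4   gpu      opt  loss_x100
2       96  A100  rmsprop          4
3       55  A100  rmsprop          4
4       54  V100  rmsprop          4
take 2 rows with smallest lr_x1e4:
   lr_x1e4   gpu      opt  loss_x100
4       54  V100  rmsprop          4
3       55  A100  rmsprop          4
So sum() = 109.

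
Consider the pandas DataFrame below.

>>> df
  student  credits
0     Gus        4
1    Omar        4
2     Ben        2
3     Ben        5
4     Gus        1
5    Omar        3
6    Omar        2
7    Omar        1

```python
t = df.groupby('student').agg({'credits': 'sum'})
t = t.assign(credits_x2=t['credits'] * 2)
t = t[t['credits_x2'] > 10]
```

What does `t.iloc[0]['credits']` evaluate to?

7

group by student, sum of credits:
         credits
student         
Ben            7
Gus            5
Omar          10
add column credits_x2 = t['credits'] * 2:
         credits  credits_x2
student                     
Ben            7          14
Gus            5          10
Omar          10          20
filter rows where credits_x2 > 10:
         credits  credits_x2
student                     
Ben            7          14
Omar          10          20
Reading off the value at position 0, column 'credits', we get 7.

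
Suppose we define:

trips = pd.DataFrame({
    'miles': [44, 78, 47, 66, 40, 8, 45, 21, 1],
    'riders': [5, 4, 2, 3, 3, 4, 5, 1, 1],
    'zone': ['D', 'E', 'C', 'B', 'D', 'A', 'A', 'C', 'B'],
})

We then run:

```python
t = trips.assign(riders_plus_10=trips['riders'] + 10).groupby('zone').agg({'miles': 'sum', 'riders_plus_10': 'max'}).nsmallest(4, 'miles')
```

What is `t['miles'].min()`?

53

add column riders_plus_10 = trips['riders'] + 10:
   miles  riders zone  riders_plus_10
0     44       5    D              15
1     78       4    E              14
2     47       2    C              12
3     66       3    B              13
4     40       3    D              13
5      8       4    A              14
6     45       5    A              15
7     21       1    C              11
8      1       1    B              11
group by zone: sum(miles), max(riders_plus_10):
      miles  riders_plus_10
zone                       
A        53              15
B        67              13
C        68              12
D        84              15
E        78              14
take 4 rows with smallest miles:
      miles  riders_plus_10
zone                       
A        53              15
B        67              13
C        68              12
E        78              14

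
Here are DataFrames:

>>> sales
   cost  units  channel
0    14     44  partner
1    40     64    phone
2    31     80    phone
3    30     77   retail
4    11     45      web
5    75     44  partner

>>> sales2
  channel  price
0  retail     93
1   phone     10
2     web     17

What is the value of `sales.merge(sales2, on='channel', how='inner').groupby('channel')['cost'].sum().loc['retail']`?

30

merge on 'channel' (how='inner') → 4 rows:
   cost  units channel  price
0    40     64   phone     10
1    31     80   phone     10
2    30     77  retail     93
3    11     45     web     17
group by channel, sum of cost:
channel
phone     71
retail    30
web       11
Name: cost, dtype: int64
Finally, value at index 'retail' = 30.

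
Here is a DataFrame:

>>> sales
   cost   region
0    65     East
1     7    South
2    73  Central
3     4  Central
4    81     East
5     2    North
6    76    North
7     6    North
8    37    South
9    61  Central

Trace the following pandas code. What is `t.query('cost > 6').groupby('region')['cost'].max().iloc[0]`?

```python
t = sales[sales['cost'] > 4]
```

filter rows where cost > 4:
   cost   region
0    65     East
1     7    South
2    73  Central
4    81     East
6    76    North
7     6    North
8    37    South
9    61  Central
filter rows where cost > 6:
   cost   region
0    65     East
1     7    South
2    73  Central
4    81     East
6    76    North
8    37    South
9    61  Central
group by region, max of cost:
region
Central    73
East       81
North      76
South      37
Name: cost, dtype: int64

73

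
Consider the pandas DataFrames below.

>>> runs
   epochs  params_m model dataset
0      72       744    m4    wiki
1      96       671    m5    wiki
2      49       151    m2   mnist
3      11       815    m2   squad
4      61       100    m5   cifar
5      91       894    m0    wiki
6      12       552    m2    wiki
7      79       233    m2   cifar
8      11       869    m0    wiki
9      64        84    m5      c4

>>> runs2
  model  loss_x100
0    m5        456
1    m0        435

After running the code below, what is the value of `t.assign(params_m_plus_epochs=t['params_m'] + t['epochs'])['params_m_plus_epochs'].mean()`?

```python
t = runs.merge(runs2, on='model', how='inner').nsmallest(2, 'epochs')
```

520.5

merge on 'model' (how='inner') → 5 rows:
   epochs  params_m model dataset  loss_x100
0      96       671    m5    wiki        456
1      61       100    m5   cifar        456
2      91       894    m0    wiki        435
3      11       869    m0    wiki        435
4      64        84    m5      c4        456
take 2 rows with smallest epochs:
   epochs  params_m model dataset  loss_x100
3      11       869    m0    wiki        435
1      61       100    m5   cifar        456
add column params_m_plus_epochs = t['params_m'] + t['epochs']:
   epochs  params_m model dataset  loss_x100  params_m_plus_epochs
3      11       869    m0    wiki        435                   880
1      61       100    m5   cifar        456                   161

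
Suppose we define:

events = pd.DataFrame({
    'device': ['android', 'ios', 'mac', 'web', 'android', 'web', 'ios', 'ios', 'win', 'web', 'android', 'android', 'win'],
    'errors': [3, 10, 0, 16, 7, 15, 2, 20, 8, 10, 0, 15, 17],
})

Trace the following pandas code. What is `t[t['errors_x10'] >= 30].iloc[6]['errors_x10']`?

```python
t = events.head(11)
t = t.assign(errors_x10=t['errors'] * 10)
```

take first 11 rows:
     device  errors
0   android       3
1       ios      10
2       mac       0
3       web      16
4   android       7
5       web      15
6       ios       2
7       ios      20
8       win       8
9       web      10
10  android       0
add column errors_x10 = t['errors'] * 10:
     device  errors  errors_x10
0   android       3          30
1       ios      10         100
2       mac       0           0
3       web      16         160
4   android       7          70
5       web      15         150
6       ios       2          20
7       ios      20         200
8       win       8          80
9       web      10         100
10  android       0           0
filter rows where errors_x10 >= 30:
    device  errors  errors_x10
0  android       3          30
1      ios      10         100
3      web      16         160
4  android       7          70
5      web      15         150
7      ios      20         200
8      win       8          80
9      web      10         100
Taking the value at position 6, column 'errors_x10' gives 80.

80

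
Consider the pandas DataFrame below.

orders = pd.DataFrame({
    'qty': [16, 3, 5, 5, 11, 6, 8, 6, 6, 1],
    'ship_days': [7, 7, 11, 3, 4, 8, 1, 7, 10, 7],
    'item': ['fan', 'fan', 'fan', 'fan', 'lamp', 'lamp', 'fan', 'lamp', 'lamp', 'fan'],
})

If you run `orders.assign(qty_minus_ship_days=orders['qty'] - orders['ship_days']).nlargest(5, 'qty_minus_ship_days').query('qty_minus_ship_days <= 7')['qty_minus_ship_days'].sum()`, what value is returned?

add column qty_minus_ship_days = orders['qty'] - orders['ship_days']:
   qty  ship_days  item  qty_minus_ship_days
0   16          7   fan                    9
1    3          7   fan                   -4
2    5         11   fan                   -6
3    5          3   fan                    2
4   11          4  lamp                    7
5    6          8  lamp                   -2
6    8          1   fan                    7
7    6          7  lamp                   -1
8    6         10  lamp                   -4
9    1          7   fan                   -6
take 5 rows with largest qty_minus_ship_days:
   qty  ship_days  item  qty_minus_ship_days
0   16          7   fan                    9
4   11          4  lamp                    7
6    8          1   fan                    7
3    5          3   fan                    2
7    6          7  lamp                   -1
filter rows where qty_minus_ship_days <= 7:
   qty  ship_days  item  qty_minus_ship_days
4   11          4  lamp                    7
6    8          1   fan                    7
3    5          3   fan                    2
7    6          7  lamp                   -1

15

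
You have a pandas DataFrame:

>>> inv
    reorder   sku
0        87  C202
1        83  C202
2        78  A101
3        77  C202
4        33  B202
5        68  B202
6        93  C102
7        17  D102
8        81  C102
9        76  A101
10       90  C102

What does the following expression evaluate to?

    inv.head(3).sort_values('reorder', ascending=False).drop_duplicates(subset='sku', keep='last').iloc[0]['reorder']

take first 3 rows:
   reorder   sku
0       87  C202
1       83  C202
2       78  A101
sort by reorder descending:
   reorder   sku
0       87  C202
1       83  C202
2       78  A101
drop duplicate sku (keep=last):
   reorder   sku
1       83  C202
2       78  A101

83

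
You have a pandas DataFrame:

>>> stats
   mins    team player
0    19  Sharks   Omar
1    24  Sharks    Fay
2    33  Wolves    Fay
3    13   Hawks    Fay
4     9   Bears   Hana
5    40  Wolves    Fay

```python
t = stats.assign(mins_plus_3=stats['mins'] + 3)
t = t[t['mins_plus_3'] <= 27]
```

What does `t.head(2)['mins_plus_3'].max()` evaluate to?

add column mins_plus_3 = stats['mins'] + 3:
   mins    team player  mins_plus_3
0    19  Sharks   Omar           22
1    24  Sharks    Fay           27
2    33  Wolves    Fay           36
3    13   Hawks    Fay           16
4     9   Bears   Hana           12
5    40  Wolves    Fay           43
filter rows where mins_plus_3 <= 27:
   mins    team player  mins_plus_3
0    19  Sharks   Omar           22
1    24  Sharks    Fay           27
3    13   Hawks    Fay           16
4     9   Bears   Hana           12
take first 2 rows:
   mins    team player  mins_plus_3
0    19  Sharks   Omar           22
1    24  Sharks    Fay           27
Then the max of column 'mins_plus_3': 27

27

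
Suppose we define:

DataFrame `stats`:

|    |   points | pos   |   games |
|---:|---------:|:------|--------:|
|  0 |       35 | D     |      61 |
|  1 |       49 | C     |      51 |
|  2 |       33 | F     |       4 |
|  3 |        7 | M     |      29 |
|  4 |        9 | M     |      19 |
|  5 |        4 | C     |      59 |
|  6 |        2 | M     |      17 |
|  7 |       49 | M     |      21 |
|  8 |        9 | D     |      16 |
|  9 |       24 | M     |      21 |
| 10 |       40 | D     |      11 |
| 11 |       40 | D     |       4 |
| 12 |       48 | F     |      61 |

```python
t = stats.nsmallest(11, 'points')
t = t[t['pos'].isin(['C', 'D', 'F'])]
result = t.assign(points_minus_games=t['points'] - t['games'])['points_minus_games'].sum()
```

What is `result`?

take 11 rows with smallest points:
    points pos  games
6        2   M     17
5        4   C     59
3        7   M     29
4        9   M     19
8        9   D     16
9       24   M     21
2       33   F      4
0       35   D     61
10      40   D     11
11      40   D      4
12      48   F     61
filter rows where pos in ['C', 'D', 'F']:
    points pos  games
5        4   C     59
8        9   D     16
2       33   F      4
0       35   D     61
10      40   D     11
11      40   D      4
12      48   F     61
add column points_minus_games = t['points'] - t['games']:
    points pos  games  points_minus_games
5        4   C     59                 -55
8        9   D     16                  -7
2       33   F      4                  29
0       35   D     61                 -26
10      40   D     11                  29
11      40   D      4                  36
12      48   F     61                 -13

-7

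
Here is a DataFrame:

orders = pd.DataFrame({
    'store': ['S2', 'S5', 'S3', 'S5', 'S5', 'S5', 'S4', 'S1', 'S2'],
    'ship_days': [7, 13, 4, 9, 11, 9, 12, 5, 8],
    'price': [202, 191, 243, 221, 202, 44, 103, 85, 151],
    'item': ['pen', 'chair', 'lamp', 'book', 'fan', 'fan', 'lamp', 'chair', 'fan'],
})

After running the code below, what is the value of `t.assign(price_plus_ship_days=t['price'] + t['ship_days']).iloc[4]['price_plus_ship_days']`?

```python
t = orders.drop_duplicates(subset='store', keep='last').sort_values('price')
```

247

drop duplicate store (keep=last):
  store  ship_days  price   item
2    S3          4    243   lamp
5    S5          9     44    fan
6    S4         12    103   lamp
7    S1          5     85  chair
8    S2          8    151    fan
sort by price:
  store  ship_days  price   item
5    S5          9     44    fan
7    S1          5     85  chair
6    S4         12    103   lamp
8    S2          8    151    fan
2    S3          4    243   lamp
add column price_plus_ship_days = t['price'] + t['ship_days']:
  store  ship_days  price   item  price_plus_ship_days
5    S5          9     44    fan                    53
7    S1          5     85  chair                    90
6    S4         12    103   lamp                   115
8    S2          8    151    fan                   159
2    S3          4    243   lamp                   247
Reading off the value at position 4, column 'price_plus_ship_days', we get 247.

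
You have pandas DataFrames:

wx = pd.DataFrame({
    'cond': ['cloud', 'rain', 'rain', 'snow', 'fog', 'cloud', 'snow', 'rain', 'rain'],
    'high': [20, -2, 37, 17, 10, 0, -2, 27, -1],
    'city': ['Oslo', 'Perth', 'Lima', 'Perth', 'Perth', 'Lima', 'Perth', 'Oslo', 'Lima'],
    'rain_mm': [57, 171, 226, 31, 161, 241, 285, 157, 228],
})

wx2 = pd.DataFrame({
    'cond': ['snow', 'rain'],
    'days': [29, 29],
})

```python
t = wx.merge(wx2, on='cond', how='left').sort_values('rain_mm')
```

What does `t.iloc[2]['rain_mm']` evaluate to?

merge on 'cond' (how='left') → 9 rows:
    cond  high   city  rain_mm  days
0  cloud    20   Oslo       57   NaN
1   rain    -2  Perth      171  29.0
2   rain    37   Lima      226  29.0
3   snow    17  Perth       31  29.0
4    fog    10  Perth      161   NaN
5  cloud     0   Lima      241   NaN
6   snow    -2  Perth      285  29.0
7   rain    27   Oslo      157  29.0
8   rain    -1   Lima      228  29.0
sort by rain_mm:
    cond  high   city  rain_mm  days
3   snow    17  Perth       31  29.0
0  cloud    20   Oslo       57   NaN
7   rain    27   Oslo      157  29.0
4    fog    10  Perth      161   NaN
1   rain    -2  Perth      171  29.0
2   rain    37   Lima      226  29.0
8   rain    -1   Lima      228  29.0
5  cloud     0   Lima      241   NaN
6   snow    -2  Perth      285  29.0

157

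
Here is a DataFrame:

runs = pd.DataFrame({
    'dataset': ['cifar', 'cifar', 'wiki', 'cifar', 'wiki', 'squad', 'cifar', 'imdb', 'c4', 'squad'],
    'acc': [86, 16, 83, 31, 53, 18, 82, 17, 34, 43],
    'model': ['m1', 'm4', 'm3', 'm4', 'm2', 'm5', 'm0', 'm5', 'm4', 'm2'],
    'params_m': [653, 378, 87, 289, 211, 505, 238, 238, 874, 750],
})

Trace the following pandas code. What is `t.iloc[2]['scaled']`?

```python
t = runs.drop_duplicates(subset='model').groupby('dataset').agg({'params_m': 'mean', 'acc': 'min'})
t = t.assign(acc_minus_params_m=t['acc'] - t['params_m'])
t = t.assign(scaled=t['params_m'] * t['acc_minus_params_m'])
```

-14304.0

drop duplicate model (keep=first):
  dataset  acc model  params_m
0   cifar   86    m1       653
1   cifar   16    m4       378
2    wiki   83    m3        87
4    wiki   53    m2       211
5   squad   18    m5       505
6   cifar   82    m0       238
group by dataset: mean(params_m), min(acc):
         params_m  acc
dataset               
cifar       423.0   16
squad       505.0   18
wiki        149.0   53
add column acc_minus_params_m = t['acc'] - t['params_m']:
         params_m  acc  acc_minus_params_m
dataset                                   
cifar       423.0   16              -407.0
squad       505.0   18              -487.0
wiki        149.0   53               -96.0
add column scaled = t['params_m'] * t['acc_minus_params_m']:
         params_m  acc  acc_minus_params_m    scaled
dataset                                             
cifar       423.0   16              -407.0 -172161.0
squad       505.0   18              -487.0 -245935.0
wiki        149.0   53               -96.0  -14304.0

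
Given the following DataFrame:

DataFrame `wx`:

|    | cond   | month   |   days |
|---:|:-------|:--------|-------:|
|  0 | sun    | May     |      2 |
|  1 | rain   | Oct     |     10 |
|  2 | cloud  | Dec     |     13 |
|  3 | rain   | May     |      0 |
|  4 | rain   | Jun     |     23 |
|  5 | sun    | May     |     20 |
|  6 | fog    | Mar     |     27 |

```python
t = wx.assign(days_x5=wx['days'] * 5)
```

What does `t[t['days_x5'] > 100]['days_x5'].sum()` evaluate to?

250

add column days_x5 = wx['days'] * 5:
    cond month  days  days_x5
0    sun   May     2       10
1   rain   Oct    10       50
2  cloud   Dec    13       65
3   rain   May     0        0
4   rain   Jun    23      115
5    sun   May    20      100
6    fog   Mar    27      135
filter rows where days_x5 > 100:
   cond month  days  days_x5
4  rain   Jun    23      115
6   fog   Mar    27      135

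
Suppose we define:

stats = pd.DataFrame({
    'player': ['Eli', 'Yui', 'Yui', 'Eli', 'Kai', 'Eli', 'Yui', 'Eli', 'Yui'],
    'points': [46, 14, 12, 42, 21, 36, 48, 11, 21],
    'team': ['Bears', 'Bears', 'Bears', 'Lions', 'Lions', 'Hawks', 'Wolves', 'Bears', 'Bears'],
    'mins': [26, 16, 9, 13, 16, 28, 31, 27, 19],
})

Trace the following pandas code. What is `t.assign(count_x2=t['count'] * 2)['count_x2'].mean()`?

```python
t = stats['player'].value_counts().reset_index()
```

value_counts of player:
player
Eli    4
Yui    4
Kai    1
Name: count, dtype: int64
reset_index():
  player  count
0    Eli      4
1    Yui      4
2    Kai      1
add column count_x2 = t['count'] * 2:
  player  count  count_x2
0    Eli      4         8
1    Yui      4         8
2    Kai      1         2
Finally, mean of column 'count_x2' = 6.0.

6.0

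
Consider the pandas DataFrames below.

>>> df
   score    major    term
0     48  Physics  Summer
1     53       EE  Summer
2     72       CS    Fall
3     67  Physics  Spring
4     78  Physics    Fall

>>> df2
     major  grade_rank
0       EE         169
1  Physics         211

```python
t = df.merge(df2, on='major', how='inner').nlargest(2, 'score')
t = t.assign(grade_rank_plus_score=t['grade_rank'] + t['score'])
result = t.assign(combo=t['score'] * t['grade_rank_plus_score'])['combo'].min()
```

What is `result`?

18626

merge on 'major' (how='inner') → 4 rows:
   score    major    term  grade_rank
0     48  Physics  Summer         211
1     53       EE  Summer         169
2     67  Physics  Spring         211
3     78  Physics    Fall         211
take 2 rows with largest score:
   score    major    term  grade_rank
3     78  Physics    Fall         211
2     67  Physics  Spring         211
add column grade_rank_plus_score = t['grade_rank'] + t['score']:
   score    major    term  grade_rank  grade_rank_plus_score
3     78  Physics    Fall         211                    289
2     67  Physics  Spring         211                    278
add column combo = t['score'] * t['grade_rank_plus_score']:
   score    major    term  grade_rank  grade_rank_plus_score  combo
3     78  Physics    Fall         211                    289  22542
2     67  Physics  Spring         211                    278  18626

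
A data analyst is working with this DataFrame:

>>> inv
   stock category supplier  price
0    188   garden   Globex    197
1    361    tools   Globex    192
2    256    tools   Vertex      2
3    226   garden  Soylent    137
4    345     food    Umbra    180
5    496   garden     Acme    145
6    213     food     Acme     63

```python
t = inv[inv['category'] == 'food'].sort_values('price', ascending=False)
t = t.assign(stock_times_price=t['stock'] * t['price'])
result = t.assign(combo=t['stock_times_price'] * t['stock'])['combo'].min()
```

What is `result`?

filter rows where category == 'food':
   stock category supplier  price
4    345     food    Umbra    180
6    213     food     Acme     63
sort by price descending:
   stock category supplier  price
4    345     food    Umbra    180
6    213     food     Acme     63
add column stock_times_price = t['stock'] * t['price']:
   stock category supplier  price  stock_times_price
4    345     food    Umbra    180              62100
6    213     food     Acme     63              13419
add column combo = t['stock_times_price'] * t['stock']:
   stock category supplier  price  stock_times_price     combo
4    345     food    Umbra    180              62100  21424500
6    213     food     Acme     63              13419   2858247
Hence 2858247.

2858247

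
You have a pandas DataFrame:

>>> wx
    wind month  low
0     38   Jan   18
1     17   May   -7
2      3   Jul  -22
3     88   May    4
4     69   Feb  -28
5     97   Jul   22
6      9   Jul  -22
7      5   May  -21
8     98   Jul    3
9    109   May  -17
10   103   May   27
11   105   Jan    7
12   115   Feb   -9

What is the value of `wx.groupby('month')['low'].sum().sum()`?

-45

group by month, sum of low:
month
Feb   -37
Jan    25
Jul   -19
May   -14
Name: low, dtype: int64
So sum() = -45.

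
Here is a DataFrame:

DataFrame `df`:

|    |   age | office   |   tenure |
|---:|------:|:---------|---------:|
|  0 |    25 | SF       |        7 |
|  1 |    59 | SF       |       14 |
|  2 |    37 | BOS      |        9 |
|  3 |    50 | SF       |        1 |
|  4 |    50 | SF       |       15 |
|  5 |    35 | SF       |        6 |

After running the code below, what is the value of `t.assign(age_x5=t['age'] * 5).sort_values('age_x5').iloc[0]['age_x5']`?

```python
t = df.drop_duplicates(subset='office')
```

drop duplicate office (keep=first):
   age office  tenure
0   25     SF       7
2   37    BOS       9
add column age_x5 = t['age'] * 5:
   age office  tenure  age_x5
0   25     SF       7     125
2   37    BOS       9     185
sort by age_x5:
   age office  tenure  age_x5
0   25     SF       7     125
2   37    BOS       9     185
Reading off the value at position 0, column 'age_x5', we get 125.

125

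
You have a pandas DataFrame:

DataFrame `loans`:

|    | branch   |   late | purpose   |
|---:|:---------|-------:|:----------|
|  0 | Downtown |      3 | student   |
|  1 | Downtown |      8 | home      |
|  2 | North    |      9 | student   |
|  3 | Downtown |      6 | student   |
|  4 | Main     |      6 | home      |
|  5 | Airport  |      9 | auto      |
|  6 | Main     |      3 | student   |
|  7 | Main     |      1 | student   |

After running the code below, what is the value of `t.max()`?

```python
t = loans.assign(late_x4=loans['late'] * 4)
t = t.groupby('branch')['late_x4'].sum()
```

add column late_x4 = loans['late'] * 4:
     branch  late  purpose  late_x4
0  Downtown     3  student       12
1  Downtown     8     home       32
2     North     9  student       36
3  Downtown     6  student       24
4      Main     6     home       24
5   Airport     9     auto       36
6      Main     3  student       12
7      Main     1  student        4
group by branch, sum of late_x4:
branch
Airport     36
Downtown    68
Main        40
North       36
Name: late_x4, dtype: int64

68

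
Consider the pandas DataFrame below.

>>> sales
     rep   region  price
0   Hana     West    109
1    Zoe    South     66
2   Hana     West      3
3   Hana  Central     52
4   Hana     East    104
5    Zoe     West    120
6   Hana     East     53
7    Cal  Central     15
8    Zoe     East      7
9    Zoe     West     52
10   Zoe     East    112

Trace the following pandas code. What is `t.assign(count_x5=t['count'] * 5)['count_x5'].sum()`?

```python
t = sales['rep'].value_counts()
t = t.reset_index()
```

value_counts of rep:
rep
Hana    5
Zoe     5
Cal     1
Name: count, dtype: int64
reset_index():
    rep  count
0  Hana      5
1   Zoe      5
2   Cal      1
add column count_x5 = t['count'] * 5:
    rep  count  count_x5
0  Hana      5        25
1   Zoe      5        25
2   Cal      1         5

55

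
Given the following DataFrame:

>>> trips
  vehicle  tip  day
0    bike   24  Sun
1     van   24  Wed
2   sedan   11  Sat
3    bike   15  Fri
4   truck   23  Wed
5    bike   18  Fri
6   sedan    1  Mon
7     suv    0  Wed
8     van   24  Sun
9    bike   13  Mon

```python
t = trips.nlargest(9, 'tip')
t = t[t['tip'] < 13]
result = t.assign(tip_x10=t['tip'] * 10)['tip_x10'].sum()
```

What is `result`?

120

take 9 rows with largest tip:
  vehicle  tip  day
0    bike   24  Sun
1     van   24  Wed
8     van   24  Sun
4   truck   23  Wed
5    bike   18  Fri
3    bike   15  Fri
9    bike   13  Mon
2   sedan   11  Sat
6   sedan    1  Mon
filter rows where tip < 13:
  vehicle  tip  day
2   sedan   11  Sat
6   sedan    1  Mon
add column tip_x10 = t['tip'] * 10:
  vehicle  tip  day  tip_x10
2   sedan   11  Sat      110
6   sedan    1  Mon       10
Finally, sum of column 'tip_x10' = 120.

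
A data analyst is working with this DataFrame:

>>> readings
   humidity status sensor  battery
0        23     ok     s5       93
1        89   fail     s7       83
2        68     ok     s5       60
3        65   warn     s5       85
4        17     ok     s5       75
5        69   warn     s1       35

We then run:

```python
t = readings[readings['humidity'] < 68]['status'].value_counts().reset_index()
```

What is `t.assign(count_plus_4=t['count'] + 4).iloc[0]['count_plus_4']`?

filter rows where humidity < 68:
   humidity status sensor  battery
0        23     ok     s5       93
3        65   warn     s5       85
4        17     ok     s5       75
value_counts of status:
status
ok      2
warn    1
Name: count, dtype: int64
reset_index():
  status  count
0     ok      2
1   warn      1
add column count_plus_4 = t['count'] + 4:
  status  count  count_plus_4
0     ok      2             6
1   warn      1             5

6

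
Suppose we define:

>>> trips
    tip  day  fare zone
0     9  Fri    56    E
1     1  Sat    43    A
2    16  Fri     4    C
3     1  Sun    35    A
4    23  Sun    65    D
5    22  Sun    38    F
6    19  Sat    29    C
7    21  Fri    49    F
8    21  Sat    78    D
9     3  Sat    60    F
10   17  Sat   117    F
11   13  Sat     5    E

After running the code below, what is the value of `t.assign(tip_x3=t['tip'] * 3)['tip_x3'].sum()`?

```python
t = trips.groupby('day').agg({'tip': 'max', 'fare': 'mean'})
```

195

group by day: max(tip), mean(fare):
     tip       fare
day                
Fri   21  36.333333
Sat   21  55.333333
Sun   23  46.000000
add column tip_x3 = t['tip'] * 3:
     tip       fare  tip_x3
day                        
Fri   21  36.333333      63
Sat   21  55.333333      63
Sun   23  46.000000      69
Then the sum of column 'tip_x3': 195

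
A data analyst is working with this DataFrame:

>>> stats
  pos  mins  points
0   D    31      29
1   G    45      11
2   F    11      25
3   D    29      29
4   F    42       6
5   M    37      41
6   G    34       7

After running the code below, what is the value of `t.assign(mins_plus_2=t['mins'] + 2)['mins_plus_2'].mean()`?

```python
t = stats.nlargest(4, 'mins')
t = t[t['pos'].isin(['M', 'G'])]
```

take 4 rows with largest mins:
  pos  mins  points
1   G    45      11
4   F    42       6
5   M    37      41
6   G    34       7
filter rows where pos in ['M', 'G']:
  pos  mins  points
1   G    45      11
5   M    37      41
6   G    34       7
add column mins_plus_2 = t['mins'] + 2:
  pos  mins  points  mins_plus_2
1   G    45      11           47
5   M    37      41           39
6   G    34       7           36
The mean of column 'mins_plus_2' is 40.6666666667.

40.6666666667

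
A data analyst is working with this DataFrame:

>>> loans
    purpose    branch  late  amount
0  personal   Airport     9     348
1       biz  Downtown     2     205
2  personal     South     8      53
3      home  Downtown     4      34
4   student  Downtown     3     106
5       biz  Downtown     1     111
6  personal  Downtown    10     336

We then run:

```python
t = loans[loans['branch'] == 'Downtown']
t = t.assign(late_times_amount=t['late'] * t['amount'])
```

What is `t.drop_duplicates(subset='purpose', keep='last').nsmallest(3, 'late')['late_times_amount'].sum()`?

filter rows where branch == 'Downtown':
    purpose    branch  late  amount
1       biz  Downtown     2     205
3      home  Downtown     4      34
4   student  Downtown     3     106
5       biz  Downtown     1     111
6  personal  Downtown    10     336
add column late_times_amount = t['late'] * t['amount']:
    purpose    branch  late  amount  late_times_amount
1       biz  Downtown     2     205                410
3      home  Downtown     4      34                136
4   student  Downtown     3     106                318
5       biz  Downtown     1     111                111
6  personal  Downtown    10     336               3360
drop duplicate purpose (keep=last):
    purpose    branch  late  amount  late_times_amount
3      home  Downtown     4      34                136
4   student  Downtown     3     106                318
5       biz  Downtown     1     111                111
6  personal  Downtown    10     336               3360
take 3 rows with smallest late:
   purpose    branch  late  amount  late_times_amount
5      biz  Downtown     1     111                111
4  student  Downtown     3     106                318
3     home  Downtown     4      34                136
sum of column 'late_times_amount' → 565

565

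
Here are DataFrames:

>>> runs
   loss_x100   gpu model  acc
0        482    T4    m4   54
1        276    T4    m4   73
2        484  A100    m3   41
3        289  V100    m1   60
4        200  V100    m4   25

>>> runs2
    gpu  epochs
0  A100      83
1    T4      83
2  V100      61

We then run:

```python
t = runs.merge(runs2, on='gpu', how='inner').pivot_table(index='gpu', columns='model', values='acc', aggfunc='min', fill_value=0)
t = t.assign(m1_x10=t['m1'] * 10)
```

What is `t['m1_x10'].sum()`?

merge on 'gpu' (how='inner') → 5 rows:
   loss_x100   gpu model  acc  epochs
0        482    T4    m4   54      83
1        276    T4    m4   73      83
2        484  A100    m3   41      83
3        289  V100    m1   60      61
4        200  V100    m4   25      61
pivot: rows=gpu, cols=model, min(acc):
model  m1  m3  m4
gpu              
A100    0  41   0
T4      0   0  54
V100   60   0  25
add column m1_x10 = t['m1'] * 10:
model  m1  m3  m4  m1_x10
gpu                      
A100    0  41   0       0
T4      0   0  54       0
V100   60   0  25     600
So sum() = 600.

600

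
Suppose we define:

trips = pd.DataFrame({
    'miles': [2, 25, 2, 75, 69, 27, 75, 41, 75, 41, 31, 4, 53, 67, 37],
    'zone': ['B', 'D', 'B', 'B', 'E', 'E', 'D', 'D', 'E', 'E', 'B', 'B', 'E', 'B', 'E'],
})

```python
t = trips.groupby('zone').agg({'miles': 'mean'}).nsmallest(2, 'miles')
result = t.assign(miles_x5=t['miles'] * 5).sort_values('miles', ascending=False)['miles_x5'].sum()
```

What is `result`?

group by zone, mean of miles:
          miles
zone           
B     30.166667
D     47.000000
E     50.333333
take 2 rows with smallest miles:
          miles
zone           
B     30.166667
D     47.000000
add column miles_x5 = t['miles'] * 5:
          miles    miles_x5
zone                       
B     30.166667  150.833333
D     47.000000  235.000000
sort by miles descending:
          miles    miles_x5
zone                       
D     47.000000  235.000000
B     30.166667  150.833333
Taking the sum of column 'miles_x5' gives 385.833333333.

385.833333333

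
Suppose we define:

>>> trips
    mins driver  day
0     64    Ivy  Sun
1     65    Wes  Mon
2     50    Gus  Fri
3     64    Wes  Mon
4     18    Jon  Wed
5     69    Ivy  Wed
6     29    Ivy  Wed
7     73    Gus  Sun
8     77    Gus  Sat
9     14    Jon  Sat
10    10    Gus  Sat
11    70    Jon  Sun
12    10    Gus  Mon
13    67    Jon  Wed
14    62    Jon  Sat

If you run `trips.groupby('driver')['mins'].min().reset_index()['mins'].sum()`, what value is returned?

117

group by driver, min of mins:
driver
Gus    10
Ivy    29
Jon    14
Wes    64
Name: mins, dtype: int64
reset_index():
  driver  mins
0    Gus    10
1    Ivy    29
2    Jon    14
3    Wes    64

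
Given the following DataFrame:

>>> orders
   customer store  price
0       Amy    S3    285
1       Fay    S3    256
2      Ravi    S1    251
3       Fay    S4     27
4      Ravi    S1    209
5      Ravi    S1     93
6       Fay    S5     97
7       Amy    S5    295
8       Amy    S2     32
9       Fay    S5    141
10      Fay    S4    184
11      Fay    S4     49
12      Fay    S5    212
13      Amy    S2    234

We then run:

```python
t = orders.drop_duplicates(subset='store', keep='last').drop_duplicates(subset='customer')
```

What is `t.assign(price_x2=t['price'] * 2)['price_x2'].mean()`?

388.666666667

drop duplicate store (keep=last):
   customer store  price
1       Fay    S3    256
5      Ravi    S1     93
11      Fay    S4     49
12      Fay    S5    212
13      Amy    S2    234
drop duplicate customer (keep=first):
   customer store  price
1       Fay    S3    256
5      Ravi    S1     93
13      Amy    S2    234
add column price_x2 = t['price'] * 2:
   customer store  price  price_x2
1       Fay    S3    256       512
5      Ravi    S1     93       186
13      Amy    S2    234       468
Taking the mean of column 'price_x2' gives 388.666666667.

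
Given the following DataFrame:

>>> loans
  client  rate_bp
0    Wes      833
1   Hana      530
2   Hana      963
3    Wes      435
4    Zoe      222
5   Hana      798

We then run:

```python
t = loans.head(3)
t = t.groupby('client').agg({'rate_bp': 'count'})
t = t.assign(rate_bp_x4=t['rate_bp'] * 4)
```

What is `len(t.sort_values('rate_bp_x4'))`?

2

take first 3 rows:
  client  rate_bp
0    Wes      833
1   Hana      530
2   Hana      963
group by client, count of rate_bp:
        rate_bp
client         
Hana          2
Wes           1
add column rate_bp_x4 = t['rate_bp'] * 4:
        rate_bp  rate_bp_x4
client                     
Hana          2           8
Wes           1           4
sort by rate_bp_x4:
        rate_bp  rate_bp_x4
client                     
Wes           1           4
Hana          2           8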